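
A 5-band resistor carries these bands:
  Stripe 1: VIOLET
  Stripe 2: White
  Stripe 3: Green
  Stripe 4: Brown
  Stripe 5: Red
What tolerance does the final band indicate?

±2%

The last band, red, is the tolerance band.
Red corresponds to ±2%.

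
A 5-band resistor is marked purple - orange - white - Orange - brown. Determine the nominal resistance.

739000 Ω

Violet → 7 (first significant figure)
Orange → 3 (second significant figure)
White → 9 (third significant figure)
Orange → ×10^3 multiplier
739 × 1000 = 739000 Ω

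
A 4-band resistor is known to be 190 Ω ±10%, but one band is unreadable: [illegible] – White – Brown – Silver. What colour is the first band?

190 Ω = 19 × 10^1.
The first band gives digit 1 of the significand, and 1 is brown.

brown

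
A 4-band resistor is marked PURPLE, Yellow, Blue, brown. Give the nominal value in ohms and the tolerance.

Violet → 7 (first significant figure)
Yellow → 4 (second significant figure)
Blue → ×10^6 multiplier
Brown → ±1% tolerance
74 × 1000000 = 74000000 Ω

74000000 Ω ±1%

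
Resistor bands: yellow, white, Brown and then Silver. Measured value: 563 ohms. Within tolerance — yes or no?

no

Yellow → 4 (first significant figure)
White → 9 (second significant figure)
Brown → ×10 multiplier
Silver → ±10% tolerance
49 × 10 = 490 Ω
Allowed range: 441 Ω to 539 Ω.
563 ohms lies outside that range.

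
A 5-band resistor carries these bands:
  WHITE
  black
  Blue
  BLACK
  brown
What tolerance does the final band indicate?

±1%

The last band, brown, is the tolerance band.
Brown corresponds to ±1%.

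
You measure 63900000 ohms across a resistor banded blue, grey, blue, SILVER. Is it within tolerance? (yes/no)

Blue → 6 (first significant figure)
Grey → 8 (second significant figure)
Blue → ×10^6 multiplier
Silver → ±10% tolerance
68 × 1000000 = 68000000 Ω
Allowed range: 61200000 Ω to 74800000 Ω.
63900000 ohms lies inside that range.

yes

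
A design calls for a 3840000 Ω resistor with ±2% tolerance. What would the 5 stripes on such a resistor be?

orange, grey, yellow, yellow, red

3840000 Ω = 384 × 10^4.
3 → orange
8 → grey
4 → yellow
Multiplier 10^4 → yellow.
±2% tolerance → red.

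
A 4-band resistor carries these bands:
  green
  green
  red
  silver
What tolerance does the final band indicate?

The last band, silver, is the tolerance band.
Silver corresponds to ±10%.

±10%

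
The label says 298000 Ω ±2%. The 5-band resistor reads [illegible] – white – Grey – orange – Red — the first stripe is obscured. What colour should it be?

298000 Ω = 298 × 10^3.
The first band gives digit 2 of the significand, and 2 is red.

red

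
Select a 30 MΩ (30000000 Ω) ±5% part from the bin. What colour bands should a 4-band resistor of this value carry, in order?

30000000 Ω = 30 × 10^6.
3 → orange
0 → black
Multiplier 10^6 → blue.
±5% tolerance → gold.

orange, black, blue, gold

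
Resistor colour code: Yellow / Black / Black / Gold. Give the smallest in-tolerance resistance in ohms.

Yellow → 4 (first significant figure)
Black → 0 (second significant figure)
Black → ×1 multiplier
Gold → ±5% tolerance
40 × 1 = 40 Ω
Smallest = 40 × (1 − 5/100) = 38 Ω.

38 Ω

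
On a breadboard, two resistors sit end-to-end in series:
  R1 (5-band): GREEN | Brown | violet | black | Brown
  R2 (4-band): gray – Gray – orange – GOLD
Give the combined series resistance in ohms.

88517 Ω

R1: green, brown, violet → 517; black ×1 → 517 Ω.
R2: grey, grey → 88; orange ×10^3 → 88000 Ω.
Series: 517 + 88000 = 88517 Ω.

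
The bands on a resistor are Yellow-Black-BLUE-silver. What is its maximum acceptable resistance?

Yellow → 4 (first significant figure)
Black → 0 (second significant figure)
Blue → ×10^6 multiplier
Silver → ±10% tolerance
40 × 1000000 = 40000000 Ω
Maximum = 40000000 × (1 + 10/100) = 44000000 Ω.

44000000 Ω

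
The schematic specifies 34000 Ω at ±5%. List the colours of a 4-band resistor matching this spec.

34000 Ω = 34 × 10^3.
3 → orange
4 → yellow
Multiplier 10^3 → orange.
±5% tolerance → gold.

orange, yellow, orange, gold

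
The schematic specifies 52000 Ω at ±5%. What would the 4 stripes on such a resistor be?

green, red, orange, gold

52000 Ω = 52 × 10^3.
5 → green
2 → red
Multiplier 10^3 → orange.
±5% tolerance → gold.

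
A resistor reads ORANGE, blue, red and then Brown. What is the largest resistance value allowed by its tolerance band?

Orange → 3 (first significant figure)
Blue → 6 (second significant figure)
Red → ×10^2 multiplier
Brown → ±1% tolerance
36 × 100 = 3600 Ω
Largest = 3600 × (1 + 1/100) = 3636 Ω.

3636 Ω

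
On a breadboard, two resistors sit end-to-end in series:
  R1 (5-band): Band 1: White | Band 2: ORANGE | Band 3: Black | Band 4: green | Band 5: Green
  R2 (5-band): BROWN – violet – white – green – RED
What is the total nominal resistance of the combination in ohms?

110900000 Ω

R1: white, orange, black → 930; green ×10^5 → 93000000 Ω.
R2: brown, violet, white → 179; green ×10^5 → 17900000 Ω.
Series: 93000000 + 17900000 = 110900000 Ω.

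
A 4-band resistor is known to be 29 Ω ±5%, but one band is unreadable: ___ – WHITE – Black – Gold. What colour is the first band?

red

29 Ω = 29 × 10^0.
The first band gives digit 2 of the significand, and 2 is red.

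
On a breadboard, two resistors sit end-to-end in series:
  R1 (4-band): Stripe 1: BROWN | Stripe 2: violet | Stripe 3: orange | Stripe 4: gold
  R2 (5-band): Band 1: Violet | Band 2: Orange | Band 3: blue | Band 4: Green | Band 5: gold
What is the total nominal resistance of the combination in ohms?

73617000 Ω

R1: brown, violet → 17; orange ×10^3 → 17000 Ω.
R2: violet, orange, blue → 736; green ×10^5 → 73600000 Ω.
Series: 17000 + 73600000 = 73617000 Ω.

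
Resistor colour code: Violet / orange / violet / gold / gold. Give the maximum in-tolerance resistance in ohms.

Violet → 7 (first significant figure)
Orange → 3 (second significant figure)
Violet → 7 (third significant figure)
Gold → ×0.1 multiplier
Gold → ±5% tolerance
737 × 0.1 = 73.7 Ω
Maximum = 73.7 × (1 + 5/100) = 77.385 Ω.

77.385 Ω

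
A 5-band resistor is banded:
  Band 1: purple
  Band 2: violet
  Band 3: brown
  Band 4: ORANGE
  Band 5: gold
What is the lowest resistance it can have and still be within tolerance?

Violet → 7 (first significant figure)
Violet → 7 (second significant figure)
Brown → 1 (third significant figure)
Orange → ×10^3 multiplier
Gold → ±5% tolerance
771 × 1000 = 771000 Ω
Lowest = 771000 × (1 − 5/100) = 732450 Ω.

732450 Ω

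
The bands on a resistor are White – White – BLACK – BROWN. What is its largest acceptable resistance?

99.99 Ω

White → 9 (first significant figure)
White → 9 (second significant figure)
Black → ×1 multiplier
Brown → ±1% tolerance
99 × 1 = 99 Ω
Largest = 99 × (1 + 1/100) = 99.99 Ω.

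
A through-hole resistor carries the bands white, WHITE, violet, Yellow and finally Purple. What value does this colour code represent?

White → 9 (first significant figure)
White → 9 (second significant figure)
Violet → 7 (third significant figure)
Yellow → ×10^4 multiplier
997 × 10000 = 9970000 Ω

9970000 Ω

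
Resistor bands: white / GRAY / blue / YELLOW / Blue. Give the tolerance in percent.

The last band, blue, is the tolerance band.
Blue corresponds to ±0.25%.

±0.25%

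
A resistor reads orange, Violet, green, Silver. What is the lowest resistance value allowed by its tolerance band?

3330000 Ω

Orange → 3 (first significant figure)
Violet → 7 (second significant figure)
Green → ×10^5 multiplier
Silver → ±10% tolerance
37 × 100000 = 3700000 Ω
Lowest = 3700000 × (1 − 10/100) = 3330000 Ω.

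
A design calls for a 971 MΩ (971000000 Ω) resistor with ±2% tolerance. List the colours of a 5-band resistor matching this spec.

971000000 Ω = 971 × 10^6.
9 → white
7 → violet
1 → brown
Multiplier 10^6 → blue.
±2% tolerance → red.

white, violet, brown, blue, red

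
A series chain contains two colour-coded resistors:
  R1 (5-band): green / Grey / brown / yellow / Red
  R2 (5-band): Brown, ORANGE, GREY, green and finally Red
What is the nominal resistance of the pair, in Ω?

R1: green, grey, brown → 581; yellow ×10^4 → 5810000 Ω.
R2: brown, orange, grey → 138; green ×10^5 → 13800000 Ω.
Series: 5810000 + 13800000 = 19610000 Ω.

19610000 Ω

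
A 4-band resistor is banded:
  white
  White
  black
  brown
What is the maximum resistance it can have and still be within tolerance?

White → 9 (first significant figure)
White → 9 (second significant figure)
Black → ×1 multiplier
Brown → ±1% tolerance
99 × 1 = 99 Ω
Maximum = 99 × (1 + 1/100) = 99.99 Ω.

99.99 Ω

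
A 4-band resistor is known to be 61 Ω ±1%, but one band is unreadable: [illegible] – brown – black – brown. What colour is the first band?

61 Ω = 61 × 10^0.
The first band gives digit 6 of the significand, and 6 is blue.

blue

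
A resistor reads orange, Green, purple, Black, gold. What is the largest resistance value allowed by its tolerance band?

Orange → 3 (first significant figure)
Green → 5 (second significant figure)
Violet → 7 (third significant figure)
Black → ×1 multiplier
Gold → ±5% tolerance
357 × 1 = 357 Ω
Largest = 357 × (1 + 5/100) = 374.85 Ω.

374.85 Ω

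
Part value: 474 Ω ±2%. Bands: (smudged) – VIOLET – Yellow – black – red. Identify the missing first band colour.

yellow

474 Ω = 474 × 10^0.
The first band gives digit 4 of the significand, and 4 is yellow.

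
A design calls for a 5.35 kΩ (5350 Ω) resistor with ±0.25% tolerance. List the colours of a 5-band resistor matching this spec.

green, orange, green, brown, blue

5350 Ω = 535 × 10^1.
5 → green
3 → orange
5 → green
Multiplier 10^1 → brown.
±0.25% tolerance → blue.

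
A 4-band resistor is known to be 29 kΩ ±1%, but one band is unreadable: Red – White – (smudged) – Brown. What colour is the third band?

orange

29000 Ω = 29 × 10^3.
The third band is the multiplier, 10^3, which is orange.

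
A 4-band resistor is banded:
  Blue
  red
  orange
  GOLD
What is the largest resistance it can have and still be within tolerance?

65100 Ω

Blue → 6 (first significant figure)
Red → 2 (second significant figure)
Orange → ×10^3 multiplier
Gold → ±5% tolerance
62 × 1000 = 62000 Ω
Largest = 62000 × (1 + 5/100) = 65100 Ω.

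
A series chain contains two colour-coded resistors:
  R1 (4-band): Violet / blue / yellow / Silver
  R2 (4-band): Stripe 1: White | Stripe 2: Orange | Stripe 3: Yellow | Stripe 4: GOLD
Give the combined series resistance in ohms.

R1: violet, blue → 76; yellow ×10^4 → 760000 Ω.
R2: white, orange → 93; yellow ×10^4 → 930000 Ω.
Series: 760000 + 930000 = 1690000 Ω.

1690000 Ω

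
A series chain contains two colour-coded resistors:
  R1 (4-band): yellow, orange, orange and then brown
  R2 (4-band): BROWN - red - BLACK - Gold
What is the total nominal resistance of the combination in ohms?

43012 Ω

R1: yellow, orange → 43; orange ×10^3 → 43000 Ω.
R2: brown, red → 12; black ×1 → 12 Ω.
Series: 43000 + 12 = 43012 Ω.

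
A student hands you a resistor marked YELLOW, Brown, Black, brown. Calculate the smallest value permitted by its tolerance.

40.59 Ω

Yellow → 4 (first significant figure)
Brown → 1 (second significant figure)
Black → ×1 multiplier
Brown → ±1% tolerance
41 × 1 = 41 Ω
Smallest = 41 × (1 − 1/100) = 40.59 Ω.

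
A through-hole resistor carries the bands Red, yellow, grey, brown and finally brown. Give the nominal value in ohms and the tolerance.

2480 Ω ±1%

Red → 2 (first significant figure)
Yellow → 4 (second significant figure)
Grey → 8 (third significant figure)
Brown → ×10 multiplier
Brown → ±1% tolerance
248 × 10 = 2480 Ω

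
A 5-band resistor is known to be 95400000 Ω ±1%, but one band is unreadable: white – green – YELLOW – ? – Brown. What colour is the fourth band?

95400000 Ω = 954 × 10^5.
The fourth band is the multiplier, 10^5, which is green.

green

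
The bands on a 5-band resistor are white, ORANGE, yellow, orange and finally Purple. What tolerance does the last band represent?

The last band, violet, is the tolerance band.
Violet corresponds to ±0.1%.

±0.1%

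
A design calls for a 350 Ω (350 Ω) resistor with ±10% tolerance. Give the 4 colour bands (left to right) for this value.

orange, green, brown, silver

350 Ω = 35 × 10^1.
3 → orange
5 → green
Multiplier 10^1 → brown.
±10% tolerance → silver.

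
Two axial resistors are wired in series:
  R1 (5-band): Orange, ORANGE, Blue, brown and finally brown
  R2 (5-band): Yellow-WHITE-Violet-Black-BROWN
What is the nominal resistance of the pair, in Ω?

R1: orange, orange, blue → 336; brown ×10 → 3360 Ω.
R2: yellow, white, violet → 497; black ×1 → 497 Ω.
Series: 3360 + 497 = 3857 Ω.

3857 Ω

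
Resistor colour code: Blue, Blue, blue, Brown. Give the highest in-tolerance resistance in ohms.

66660000 Ω

Blue → 6 (first significant figure)
Blue → 6 (second significant figure)
Blue → ×10^6 multiplier
Brown → ±1% tolerance
66 × 1000000 = 66000000 Ω
Highest = 66000000 × (1 + 1/100) = 66660000 Ω.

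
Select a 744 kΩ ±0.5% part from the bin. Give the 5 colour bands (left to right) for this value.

744000 Ω = 744 × 10^3.
7 → violet
4 → yellow
4 → yellow
Multiplier 10^3 → orange.
±0.5% tolerance → green.

violet, yellow, yellow, orange, green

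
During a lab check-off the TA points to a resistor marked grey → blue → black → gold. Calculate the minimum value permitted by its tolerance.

81.7 Ω

Grey → 8 (first significant figure)
Blue → 6 (second significant figure)
Black → ×1 multiplier
Gold → ±5% tolerance
86 × 1 = 86 Ω
Minimum = 86 × (1 − 5/100) = 81.7 Ω.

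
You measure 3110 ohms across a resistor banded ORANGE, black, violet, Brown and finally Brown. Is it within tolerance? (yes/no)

no

Orange → 3 (first significant figure)
Black → 0 (second significant figure)
Violet → 7 (third significant figure)
Brown → ×10 multiplier
Brown → ±1% tolerance
307 × 10 = 3070 Ω
Allowed range: 3039.3 Ω to 3100.7 Ω.
3110 ohms lies outside that range.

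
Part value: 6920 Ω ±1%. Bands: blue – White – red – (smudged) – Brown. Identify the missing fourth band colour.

brown

6920 Ω = 692 × 10^1.
The fourth band is the multiplier, 10^1, which is brown.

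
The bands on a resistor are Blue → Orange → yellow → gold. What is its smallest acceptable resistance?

Blue → 6 (first significant figure)
Orange → 3 (second significant figure)
Yellow → ×10^4 multiplier
Gold → ±5% tolerance
63 × 10000 = 630000 Ω
Smallest = 630000 × (1 − 5/100) = 598500 Ω.

598500 Ω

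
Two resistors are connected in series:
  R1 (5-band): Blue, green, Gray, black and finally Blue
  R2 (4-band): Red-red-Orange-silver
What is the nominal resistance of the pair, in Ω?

R1: blue, green, grey → 658; black ×1 → 658 Ω.
R2: red, red → 22; orange ×10^3 → 22000 Ω.
Series: 658 + 22000 = 22658 Ω.

22658 Ω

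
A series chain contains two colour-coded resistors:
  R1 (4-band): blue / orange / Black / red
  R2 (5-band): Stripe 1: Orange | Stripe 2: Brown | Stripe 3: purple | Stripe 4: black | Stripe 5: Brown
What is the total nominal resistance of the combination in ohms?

R1: blue, orange → 63; black ×1 → 63 Ω.
R2: orange, brown, violet → 317; black ×1 → 317 Ω.
Series: 63 + 317 = 380 Ω.

380 Ω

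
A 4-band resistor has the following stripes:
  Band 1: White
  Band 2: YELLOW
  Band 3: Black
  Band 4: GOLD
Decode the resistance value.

White → 9 (first significant figure)
Yellow → 4 (second significant figure)
Black → ×1 multiplier
94 × 1 = 94 Ω

94 Ω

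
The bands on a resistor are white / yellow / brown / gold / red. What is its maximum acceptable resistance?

95.982 Ω

White → 9 (first significant figure)
Yellow → 4 (second significant figure)
Brown → 1 (third significant figure)
Gold → ×0.1 multiplier
Red → ±2% tolerance
941 × 0.1 = 94.1 Ω
Maximum = 94.1 × (1 + 2/100) = 95.982 Ω.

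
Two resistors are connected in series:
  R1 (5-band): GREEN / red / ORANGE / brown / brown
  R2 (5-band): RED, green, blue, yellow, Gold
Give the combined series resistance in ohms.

2565230 Ω

R1: green, red, orange → 523; brown ×10 → 5230 Ω.
R2: red, green, blue → 256; yellow ×10^4 → 2560000 Ω.
Series: 5230 + 2560000 = 2565230 Ω.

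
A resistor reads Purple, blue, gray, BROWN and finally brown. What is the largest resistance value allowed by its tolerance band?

7756.8 Ω

Violet → 7 (first significant figure)
Blue → 6 (second significant figure)
Grey → 8 (third significant figure)
Brown → ×10 multiplier
Brown → ±1% tolerance
768 × 10 = 7680 Ω
Largest = 7680 × (1 + 1/100) = 7756.8 Ω.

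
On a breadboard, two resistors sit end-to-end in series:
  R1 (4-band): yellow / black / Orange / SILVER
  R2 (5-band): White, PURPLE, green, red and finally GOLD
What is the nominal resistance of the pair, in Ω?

R1: yellow, black → 40; orange ×10^3 → 40000 Ω.
R2: white, violet, green → 975; red ×10^2 → 97500 Ω.
Series: 40000 + 97500 = 137500 Ω.

137500 Ω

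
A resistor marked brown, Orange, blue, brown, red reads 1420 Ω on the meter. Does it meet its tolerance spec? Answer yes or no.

no

Brown → 1 (first significant figure)
Orange → 3 (second significant figure)
Blue → 6 (third significant figure)
Brown → ×10 multiplier
Red → ±2% tolerance
136 × 10 = 1360 Ω
Allowed range: 1332.8 Ω to 1387.2 Ω.
1420 Ω lies outside that range.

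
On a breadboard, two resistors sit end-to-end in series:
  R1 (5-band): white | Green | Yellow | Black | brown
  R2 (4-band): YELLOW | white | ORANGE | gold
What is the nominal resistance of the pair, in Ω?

49954 Ω

R1: white, green, yellow → 954; black ×1 → 954 Ω.
R2: yellow, white → 49; orange ×10^3 → 49000 Ω.
Series: 954 + 49000 = 49954 Ω.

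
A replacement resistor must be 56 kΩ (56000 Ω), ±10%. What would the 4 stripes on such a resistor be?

green, blue, orange, silver

56000 Ω = 56 × 10^3.
5 → green
6 → blue
Multiplier 10^3 → orange.
±10% tolerance → silver.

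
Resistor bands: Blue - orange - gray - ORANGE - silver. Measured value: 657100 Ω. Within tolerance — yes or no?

yes

Blue → 6 (first significant figure)
Orange → 3 (second significant figure)
Grey → 8 (third significant figure)
Orange → ×10^3 multiplier
Silver → ±10% tolerance
638 × 1000 = 638000 Ω
Allowed range: 574200 Ω to 701800 Ω.
657100 Ω lies inside that range.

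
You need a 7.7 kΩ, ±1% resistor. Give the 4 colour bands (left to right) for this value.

violet, violet, red, brown

7700 Ω = 77 × 10^2.
7 → violet
7 → violet
Multiplier 10^2 → red.
±1% tolerance → brown.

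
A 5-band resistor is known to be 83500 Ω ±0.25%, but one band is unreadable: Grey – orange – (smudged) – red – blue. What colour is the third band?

green

83500 Ω = 835 × 10^2.
The third band gives digit 5 of the significand, and 5 is green.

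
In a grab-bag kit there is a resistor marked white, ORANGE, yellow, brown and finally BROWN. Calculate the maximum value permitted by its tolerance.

White → 9 (first significant figure)
Orange → 3 (second significant figure)
Yellow → 4 (third significant figure)
Brown → ×10 multiplier
Brown → ±1% tolerance
934 × 10 = 9340 Ω
Maximum = 9340 × (1 + 1/100) = 9433.4 Ω.

9433.4 Ω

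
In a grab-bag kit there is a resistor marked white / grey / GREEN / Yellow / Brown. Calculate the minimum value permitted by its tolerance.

9751500 Ω

White → 9 (first significant figure)
Grey → 8 (second significant figure)
Green → 5 (third significant figure)
Yellow → ×10^4 multiplier
Brown → ±1% tolerance
985 × 10000 = 9850000 Ω
Minimum = 9850000 × (1 − 1/100) = 9751500 Ω.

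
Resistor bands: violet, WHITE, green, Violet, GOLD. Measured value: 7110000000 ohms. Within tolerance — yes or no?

Violet → 7 (first significant figure)
White → 9 (second significant figure)
Green → 5 (third significant figure)
Violet → ×10^7 multiplier
Gold → ±5% tolerance
795 × 10000000 = 7950000000 Ω
Allowed range: 7552500000 Ω to 8347500000 Ω.
7110000000 ohms lies outside that range.

no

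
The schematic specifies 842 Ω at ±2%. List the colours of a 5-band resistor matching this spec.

842 Ω = 842 × 10^0.
8 → grey
4 → yellow
2 → red
Multiplier 10^0 → black.
±2% tolerance → red.

grey, yellow, red, black, red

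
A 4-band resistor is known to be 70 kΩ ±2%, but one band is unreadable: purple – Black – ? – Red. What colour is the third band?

70000 Ω = 70 × 10^3.
The third band is the multiplier, 10^3, which is orange.

orange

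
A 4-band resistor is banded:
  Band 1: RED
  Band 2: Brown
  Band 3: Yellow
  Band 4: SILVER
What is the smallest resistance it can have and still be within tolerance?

189000 Ω

Red → 2 (first significant figure)
Brown → 1 (second significant figure)
Yellow → ×10^4 multiplier
Silver → ±10% tolerance
21 × 10000 = 210000 Ω
Smallest = 210000 × (1 − 10/100) = 189000 Ω.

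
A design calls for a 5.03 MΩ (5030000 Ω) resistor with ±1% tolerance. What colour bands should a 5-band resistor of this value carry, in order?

5030000 Ω = 503 × 10^4.
5 → green
0 → black
3 → orange
Multiplier 10^4 → yellow.
±1% tolerance → brown.

green, black, orange, yellow, brown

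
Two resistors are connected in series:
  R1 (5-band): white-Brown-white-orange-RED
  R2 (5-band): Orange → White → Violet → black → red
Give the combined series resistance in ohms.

919397 Ω

R1: white, brown, white → 919; orange ×10^3 → 919000 Ω.
R2: orange, white, violet → 397; black ×1 → 397 Ω.
Series: 919000 + 397 = 919397 Ω.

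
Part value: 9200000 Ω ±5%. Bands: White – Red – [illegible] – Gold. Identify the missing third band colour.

9200000 Ω = 92 × 10^5.
The third band is the multiplier, 10^5, which is green.

green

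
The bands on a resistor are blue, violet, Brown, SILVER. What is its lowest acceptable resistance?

603 Ω

Blue → 6 (first significant figure)
Violet → 7 (second significant figure)
Brown → ×10 multiplier
Silver → ±10% tolerance
67 × 10 = 670 Ω
Lowest = 670 × (1 − 10/100) = 603 Ω.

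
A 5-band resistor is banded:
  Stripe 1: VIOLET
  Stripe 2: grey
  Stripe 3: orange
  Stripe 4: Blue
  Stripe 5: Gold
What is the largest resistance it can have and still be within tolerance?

Violet → 7 (first significant figure)
Grey → 8 (second significant figure)
Orange → 3 (third significant figure)
Blue → ×10^6 multiplier
Gold → ±5% tolerance
783 × 1000000 = 783000000 Ω
Largest = 783000000 × (1 + 5/100) = 822150000 Ω.

822150000 Ω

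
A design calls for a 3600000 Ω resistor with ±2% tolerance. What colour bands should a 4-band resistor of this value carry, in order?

3600000 Ω = 36 × 10^5.
3 → orange
6 → blue
Multiplier 10^5 → green.
±2% tolerance → red.

orange, blue, green, red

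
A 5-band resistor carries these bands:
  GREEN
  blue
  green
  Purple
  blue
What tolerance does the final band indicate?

±0.25%

The last band, blue, is the tolerance band.
Blue corresponds to ±0.25%.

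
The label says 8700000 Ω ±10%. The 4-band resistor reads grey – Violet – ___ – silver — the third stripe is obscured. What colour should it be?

green

8700000 Ω = 87 × 10^5.
The third band is the multiplier, 10^5, which is green.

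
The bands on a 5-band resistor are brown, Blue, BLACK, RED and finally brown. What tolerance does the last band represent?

The last band, brown, is the tolerance band.
Brown corresponds to ±1%.

±1%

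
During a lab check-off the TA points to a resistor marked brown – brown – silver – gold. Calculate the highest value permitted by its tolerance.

0.1155 Ω

Brown → 1 (first significant figure)
Brown → 1 (second significant figure)
Silver → ×0.01 multiplier
Gold → ±5% tolerance
11 × 0.01 = 0.11 Ω
Highest = 0.11 × (1 + 5/100) = 0.1155 Ω.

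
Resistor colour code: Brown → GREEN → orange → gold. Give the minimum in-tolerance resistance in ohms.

14250 Ω

Brown → 1 (first significant figure)
Green → 5 (second significant figure)
Orange → ×10^3 multiplier
Gold → ±5% tolerance
15 × 1000 = 15000 Ω
Minimum = 15000 × (1 − 5/100) = 14250 Ω.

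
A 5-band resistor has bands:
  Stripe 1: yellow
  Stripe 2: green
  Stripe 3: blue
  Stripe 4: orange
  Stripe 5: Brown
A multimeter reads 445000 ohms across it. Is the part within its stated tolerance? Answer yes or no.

Yellow → 4 (first significant figure)
Green → 5 (second significant figure)
Blue → 6 (third significant figure)
Orange → ×10^3 multiplier
Brown → ±1% tolerance
456 × 1000 = 456000 Ω
Allowed range: 451440 Ω to 460560 Ω.
445000 ohms lies outside that range.

no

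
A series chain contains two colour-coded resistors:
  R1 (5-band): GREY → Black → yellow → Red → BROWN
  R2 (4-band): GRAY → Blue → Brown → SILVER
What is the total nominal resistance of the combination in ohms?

81260 Ω

R1: grey, black, yellow → 804; red ×10^2 → 80400 Ω.
R2: grey, blue → 86; brown ×10 → 860 Ω.
Series: 80400 + 860 = 81260 Ω.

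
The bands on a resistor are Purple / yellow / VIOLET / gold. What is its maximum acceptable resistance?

Violet → 7 (first significant figure)
Yellow → 4 (second significant figure)
Violet → ×10^7 multiplier
Gold → ±5% tolerance
74 × 10000000 = 740000000 Ω
Maximum = 740000000 × (1 + 5/100) = 777000000 Ω.

777000000 Ω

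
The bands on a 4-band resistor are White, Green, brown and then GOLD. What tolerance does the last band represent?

The last band, gold, is the tolerance band.
Gold corresponds to ±5%.

±5%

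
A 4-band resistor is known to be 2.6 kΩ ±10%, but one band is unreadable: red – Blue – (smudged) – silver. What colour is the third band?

2600 Ω = 26 × 10^2.
The third band is the multiplier, 10^2, which is red.

red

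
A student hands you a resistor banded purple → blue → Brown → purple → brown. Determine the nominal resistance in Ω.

7610000000 Ω

Violet → 7 (first significant figure)
Blue → 6 (second significant figure)
Brown → 1 (third significant figure)
Violet → ×10^7 multiplier
761 × 10000000 = 7610000000 Ω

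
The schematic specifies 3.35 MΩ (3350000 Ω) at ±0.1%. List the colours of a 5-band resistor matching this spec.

orange, orange, green, yellow, violet

3350000 Ω = 335 × 10^4.
3 → orange
3 → orange
5 → green
Multiplier 10^4 → yellow.
±0.1% tolerance → violet.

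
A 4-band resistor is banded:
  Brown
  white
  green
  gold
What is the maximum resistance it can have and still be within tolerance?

Brown → 1 (first significant figure)
White → 9 (second significant figure)
Green → ×10^5 multiplier
Gold → ±5% tolerance
19 × 100000 = 1900000 Ω
Maximum = 1900000 × (1 + 5/100) = 1995000 Ω.

1995000 Ω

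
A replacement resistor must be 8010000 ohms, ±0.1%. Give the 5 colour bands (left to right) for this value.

grey, black, brown, yellow, violet

8010000 Ω = 801 × 10^4.
8 → grey
0 → black
1 → brown
Multiplier 10^4 → yellow.
±0.1% tolerance → violet.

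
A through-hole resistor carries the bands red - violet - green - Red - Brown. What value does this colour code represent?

Red → 2 (first significant figure)
Violet → 7 (second significant figure)
Green → 5 (third significant figure)
Red → ×10^2 multiplier
275 × 100 = 27500 Ω

27500 Ω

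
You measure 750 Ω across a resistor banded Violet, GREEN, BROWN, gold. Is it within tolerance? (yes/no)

Violet → 7 (first significant figure)
Green → 5 (second significant figure)
Brown → ×10 multiplier
Gold → ±5% tolerance
75 × 10 = 750 Ω
Allowed range: 712.5 Ω to 787.5 Ω.
750 Ω lies inside that range.

yes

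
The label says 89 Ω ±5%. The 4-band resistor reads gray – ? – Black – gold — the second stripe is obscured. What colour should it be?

white

89 Ω = 89 × 10^0.
The second band gives digit 9 of the significand, and 9 is white.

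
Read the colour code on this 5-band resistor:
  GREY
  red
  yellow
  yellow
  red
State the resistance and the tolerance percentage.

Grey → 8 (first significant figure)
Red → 2 (second significant figure)
Yellow → 4 (third significant figure)
Yellow → ×10^4 multiplier
Red → ±2% tolerance
824 × 10000 = 8240000 Ω

8240000 Ω ±2%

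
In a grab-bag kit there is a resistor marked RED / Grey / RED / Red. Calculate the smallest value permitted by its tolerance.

Red → 2 (first significant figure)
Grey → 8 (second significant figure)
Red → ×10^2 multiplier
Red → ±2% tolerance
28 × 100 = 2800 Ω
Smallest = 2800 × (1 − 2/100) = 2744 Ω.

2744 Ω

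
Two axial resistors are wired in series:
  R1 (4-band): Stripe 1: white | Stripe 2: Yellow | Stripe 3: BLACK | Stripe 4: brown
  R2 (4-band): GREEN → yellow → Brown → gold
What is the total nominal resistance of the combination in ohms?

R1: white, yellow → 94; black ×1 → 94 Ω.
R2: green, yellow → 54; brown ×10 → 540 Ω.
Series: 94 + 540 = 634 Ω.

634 Ω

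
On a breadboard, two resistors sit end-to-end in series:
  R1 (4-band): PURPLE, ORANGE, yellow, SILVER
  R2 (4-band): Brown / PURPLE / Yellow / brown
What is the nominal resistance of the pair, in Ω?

R1: violet, orange → 73; yellow ×10^4 → 730000 Ω.
R2: brown, violet → 17; yellow ×10^4 → 170000 Ω.
Series: 730000 + 170000 = 900000 Ω.

900000 Ω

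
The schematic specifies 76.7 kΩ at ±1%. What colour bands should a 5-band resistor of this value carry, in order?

violet, blue, violet, red, brown

76700 Ω = 767 × 10^2.
7 → violet
6 → blue
7 → violet
Multiplier 10^2 → red.
±1% tolerance → brown.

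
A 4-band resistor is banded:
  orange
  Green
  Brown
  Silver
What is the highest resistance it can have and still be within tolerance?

385 Ω

Orange → 3 (first significant figure)
Green → 5 (second significant figure)
Brown → ×10 multiplier
Silver → ±10% tolerance
35 × 10 = 350 Ω
Highest = 350 × (1 + 10/100) = 385 Ω.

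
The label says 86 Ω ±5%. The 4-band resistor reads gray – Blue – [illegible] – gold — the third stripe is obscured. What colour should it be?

black

86 Ω = 86 × 10^0.
The third band is the multiplier, 10^0, which is black.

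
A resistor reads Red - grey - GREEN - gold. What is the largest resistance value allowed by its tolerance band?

2940000 Ω

Red → 2 (first significant figure)
Grey → 8 (second significant figure)
Green → ×10^5 multiplier
Gold → ±5% tolerance
28 × 100000 = 2800000 Ω
Largest = 2800000 × (1 + 5/100) = 2940000 Ω.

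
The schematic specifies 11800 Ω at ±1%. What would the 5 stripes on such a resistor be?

11800 Ω = 118 × 10^2.
1 → brown
1 → brown
8 → grey
Multiplier 10^2 → red.
±1% tolerance → brown.

brown, brown, grey, red, brown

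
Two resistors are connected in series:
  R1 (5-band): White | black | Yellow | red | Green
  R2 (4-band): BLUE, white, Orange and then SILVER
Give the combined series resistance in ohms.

159400 Ω

R1: white, black, yellow → 904; red ×10^2 → 90400 Ω.
R2: blue, white → 69; orange ×10^3 → 69000 Ω.
Series: 90400 + 69000 = 159400 Ω.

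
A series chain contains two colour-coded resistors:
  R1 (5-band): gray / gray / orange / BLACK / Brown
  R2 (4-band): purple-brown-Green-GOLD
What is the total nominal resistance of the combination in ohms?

7100883 Ω

R1: grey, grey, orange → 883; black ×1 → 883 Ω.
R2: violet, brown → 71; green ×10^5 → 7100000 Ω.
Series: 883 + 7100000 = 7100883 Ω.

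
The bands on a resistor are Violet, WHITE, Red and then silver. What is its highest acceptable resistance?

Violet → 7 (first significant figure)
White → 9 (second significant figure)
Red → ×10^2 multiplier
Silver → ±10% tolerance
79 × 100 = 7900 Ω
Highest = 7900 × (1 + 10/100) = 8690 Ω.

8690 Ω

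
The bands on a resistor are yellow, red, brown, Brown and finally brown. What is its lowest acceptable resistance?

Yellow → 4 (first significant figure)
Red → 2 (second significant figure)
Brown → 1 (third significant figure)
Brown → ×10 multiplier
Brown → ±1% tolerance
421 × 10 = 4210 Ω
Lowest = 4210 × (1 − 1/100) = 4167.9 Ω.

4167.9 Ω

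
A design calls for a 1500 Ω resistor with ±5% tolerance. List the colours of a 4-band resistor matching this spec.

1500 Ω = 15 × 10^2.
1 → brown
5 → green
Multiplier 10^2 → red.
±5% tolerance → gold.

brown, green, red, gold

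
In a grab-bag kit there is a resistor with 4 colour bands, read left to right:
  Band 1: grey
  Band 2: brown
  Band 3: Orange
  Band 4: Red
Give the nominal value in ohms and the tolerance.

81000 Ω ±2%

Grey → 8 (first significant figure)
Brown → 1 (second significant figure)
Orange → ×10^3 multiplier
Red → ±2% tolerance
81 × 1000 = 81000 Ω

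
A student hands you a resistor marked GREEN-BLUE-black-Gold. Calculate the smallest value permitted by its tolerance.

53.2 Ω

Green → 5 (first significant figure)
Blue → 6 (second significant figure)
Black → ×1 multiplier
Gold → ±5% tolerance
56 × 1 = 56 Ω
Smallest = 56 × (1 − 5/100) = 53.2 Ω.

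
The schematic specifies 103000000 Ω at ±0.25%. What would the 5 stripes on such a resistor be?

brown, black, orange, blue, blue

103000000 Ω = 103 × 10^6.
1 → brown
0 → black
3 → orange
Multiplier 10^6 → blue.
±0.25% tolerance → blue.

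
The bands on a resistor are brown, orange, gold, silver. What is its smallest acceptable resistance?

1.17 Ω

Brown → 1 (first significant figure)
Orange → 3 (second significant figure)
Gold → ×0.1 multiplier
Silver → ±10% tolerance
13 × 0.1 = 1.3 Ω
Smallest = 1.3 × (1 − 10/100) = 1.17 Ω.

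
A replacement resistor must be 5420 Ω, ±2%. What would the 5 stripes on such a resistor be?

green, yellow, red, brown, red

5420 Ω = 542 × 10^1.
5 → green
4 → yellow
2 → red
Multiplier 10^1 → brown.
±2% tolerance → red.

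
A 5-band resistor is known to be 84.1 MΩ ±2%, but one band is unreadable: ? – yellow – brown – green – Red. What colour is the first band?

84100000 Ω = 841 × 10^5.
The first band gives digit 8 of the significand, and 8 is grey.

grey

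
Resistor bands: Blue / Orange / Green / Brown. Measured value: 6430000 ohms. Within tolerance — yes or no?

Blue → 6 (first significant figure)
Orange → 3 (second significant figure)
Green → ×10^5 multiplier
Brown → ±1% tolerance
63 × 100000 = 6300000 Ω
Allowed range: 6237000 Ω to 6363000 Ω.
6430000 ohms lies outside that range.

no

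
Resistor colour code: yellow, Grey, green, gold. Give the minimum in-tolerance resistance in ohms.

Yellow → 4 (first significant figure)
Grey → 8 (second significant figure)
Green → ×10^5 multiplier
Gold → ±5% tolerance
48 × 100000 = 4800000 Ω
Minimum = 4800000 × (1 − 5/100) = 4560000 Ω.

4560000 Ω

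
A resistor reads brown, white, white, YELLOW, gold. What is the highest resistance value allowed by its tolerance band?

Brown → 1 (first significant figure)
White → 9 (second significant figure)
White → 9 (third significant figure)
Yellow → ×10^4 multiplier
Gold → ±5% tolerance
199 × 10000 = 1990000 Ω
Highest = 1990000 × (1 + 5/100) = 2089500 Ω.

2089500 Ω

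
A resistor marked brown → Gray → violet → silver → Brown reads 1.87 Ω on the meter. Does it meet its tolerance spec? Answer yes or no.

Brown → 1 (first significant figure)
Grey → 8 (second significant figure)
Violet → 7 (third significant figure)
Silver → ×0.01 multiplier
Brown → ±1% tolerance
187 × 0.01 = 1.87 Ω
Allowed range: 1.8513 Ω to 1.8887 Ω.
1.87 Ω lies inside that range.

yes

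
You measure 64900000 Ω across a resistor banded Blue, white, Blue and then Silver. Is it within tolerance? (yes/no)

Blue → 6 (first significant figure)
White → 9 (second significant figure)
Blue → ×10^6 multiplier
Silver → ±10% tolerance
69 × 1000000 = 69000000 Ω
Allowed range: 62100000 Ω to 75900000 Ω.
64900000 Ω lies inside that range.

yes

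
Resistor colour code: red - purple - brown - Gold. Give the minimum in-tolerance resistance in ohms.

Red → 2 (first significant figure)
Violet → 7 (second significant figure)
Brown → ×10 multiplier
Gold → ±5% tolerance
27 × 10 = 270 Ω
Minimum = 270 × (1 − 5/100) = 256.5 Ω.

256.5 Ω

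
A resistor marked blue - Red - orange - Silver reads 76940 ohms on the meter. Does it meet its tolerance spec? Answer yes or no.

no

Blue → 6 (first significant figure)
Red → 2 (second significant figure)
Orange → ×10^3 multiplier
Silver → ±10% tolerance
62 × 1000 = 62000 Ω
Allowed range: 55800 Ω to 68200 Ω.
76940 ohms lies outside that range.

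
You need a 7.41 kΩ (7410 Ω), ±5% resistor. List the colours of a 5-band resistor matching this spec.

7410 Ω = 741 × 10^1.
7 → violet
4 → yellow
1 → brown
Multiplier 10^1 → brown.
±5% tolerance → gold.

violet, yellow, brown, brown, gold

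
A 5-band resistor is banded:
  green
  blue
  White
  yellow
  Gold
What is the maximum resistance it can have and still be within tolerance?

Green → 5 (first significant figure)
Blue → 6 (second significant figure)
White → 9 (third significant figure)
Yellow → ×10^4 multiplier
Gold → ±5% tolerance
569 × 10000 = 5690000 Ω
Maximum = 5690000 × (1 + 5/100) = 5974500 Ω.

5974500 Ω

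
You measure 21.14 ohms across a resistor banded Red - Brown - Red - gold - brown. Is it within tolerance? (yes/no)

Red → 2 (first significant figure)
Brown → 1 (second significant figure)
Red → 2 (third significant figure)
Gold → ×0.1 multiplier
Brown → ±1% tolerance
212 × 0.1 = 21.2 Ω
Allowed range: 20.988 Ω to 21.412 Ω.
21.14 ohms lies inside that range.

yes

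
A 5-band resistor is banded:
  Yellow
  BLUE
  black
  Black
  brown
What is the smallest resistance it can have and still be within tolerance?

455.4 Ω

Yellow → 4 (first significant figure)
Blue → 6 (second significant figure)
Black → 0 (third significant figure)
Black → ×1 multiplier
Brown → ±1% tolerance
460 × 1 = 460 Ω
Smallest = 460 × (1 − 1/100) = 455.4 Ω.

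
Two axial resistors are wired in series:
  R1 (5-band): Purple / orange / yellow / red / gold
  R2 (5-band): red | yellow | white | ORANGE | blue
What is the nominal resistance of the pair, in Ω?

R1: violet, orange, yellow → 734; red ×10^2 → 73400 Ω.
R2: red, yellow, white → 249; orange ×10^3 → 249000 Ω.
Series: 73400 + 249000 = 322400 Ω.

322400 Ω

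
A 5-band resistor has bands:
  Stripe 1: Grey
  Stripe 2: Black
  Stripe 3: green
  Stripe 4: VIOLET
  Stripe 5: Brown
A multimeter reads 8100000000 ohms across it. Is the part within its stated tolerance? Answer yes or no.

Grey → 8 (first significant figure)
Black → 0 (second significant figure)
Green → 5 (third significant figure)
Violet → ×10^7 multiplier
Brown → ±1% tolerance
805 × 10000000 = 8050000000 Ω
Allowed range: 7969500000 Ω to 8130500000 Ω.
8100000000 ohms lies inside that range.

yes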